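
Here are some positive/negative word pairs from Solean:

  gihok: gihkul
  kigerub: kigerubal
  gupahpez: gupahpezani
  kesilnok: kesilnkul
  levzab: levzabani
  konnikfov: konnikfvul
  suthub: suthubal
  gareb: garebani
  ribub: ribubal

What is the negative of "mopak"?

"mopak" has last vowel 'a'. The one such stem in the data (levzab → levzabani) adds -ani, so the same rule applies.
The other patterns: stems whose last vowel is 'o' delete the last vowel and add -ul; stems whose last vowel is 'u' add -al.
So mopak → mopakani.

mopakani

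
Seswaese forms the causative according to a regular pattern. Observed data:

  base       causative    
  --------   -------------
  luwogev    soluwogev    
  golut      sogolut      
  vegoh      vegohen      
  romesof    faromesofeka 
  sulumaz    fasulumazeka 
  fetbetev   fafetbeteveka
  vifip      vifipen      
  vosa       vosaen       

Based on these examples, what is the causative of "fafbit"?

fafafbiteka

"fafbit" begins with f-. The one such stem in the data (fetbetev → fafetbeteveka) adds fa- … -eka around the stem, so the same rule applies.
The other patterns: stems beginning with v- add -en; stems beginning with g- or l- add the prefix so-.
So fafbit → fafafbiteka.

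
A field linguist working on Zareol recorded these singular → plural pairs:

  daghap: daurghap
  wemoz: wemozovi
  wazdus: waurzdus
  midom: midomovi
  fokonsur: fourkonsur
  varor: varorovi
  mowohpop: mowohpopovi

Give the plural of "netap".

neurtap

varor and fokonsur both end in -r yet inflect differently (varorovi, fourkonsur), so the final letter is not what conditions the rule; the last vowel is.
"netap" has last vowel 'a'. The one such stem in the data (daghap → daurghap) inserts -ur- after the first vowel (as do fokonsur, wazdus), so the same rule applies.
So netap → neurtap.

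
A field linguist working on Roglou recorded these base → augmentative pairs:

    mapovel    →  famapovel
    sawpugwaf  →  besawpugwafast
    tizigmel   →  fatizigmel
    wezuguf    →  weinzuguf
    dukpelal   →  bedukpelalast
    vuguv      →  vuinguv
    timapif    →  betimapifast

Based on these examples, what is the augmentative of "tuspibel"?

fatuspibel

wezuguf and timapif both end in -f yet inflect differently (weinzuguf, betimapifast), so the final letter is not what conditions the rule; the last vowel is.
"tuspibel" has last vowel 'e'. The stems whose last vowel is 'e' (mapovel → famapovel, tizigmel → fatizigmel) add the prefix fa-.
The other patterns: stems whose last vowel is 'u' insert -in- after the first vowel; stems whose last vowel is 'a' or 'i' add be- … -ast around the stem.
So tuspibel → fatuspibel.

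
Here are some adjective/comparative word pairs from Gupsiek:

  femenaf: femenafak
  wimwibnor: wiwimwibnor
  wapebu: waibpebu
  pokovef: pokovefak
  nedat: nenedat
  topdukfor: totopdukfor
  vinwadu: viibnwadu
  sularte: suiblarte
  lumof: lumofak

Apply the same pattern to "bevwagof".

nedat and femenaf both have last vowel 'a' yet inflect differently (nenedat, femenafak), so the last vowel is not what conditions the rule; the final letter is.
"bevwagof" ends in -f. The stems ending in -f (pokovef → pokovefak, femenaf → femenafak, lumof → lumofak) add -ak.
The other patterns: stems ending in -r or -t repeat the first consonant+vowel as a prefix; stems ending in -e or -u insert -ib- after the first vowel.
So bevwagof → bevwagofak.

bevwagofak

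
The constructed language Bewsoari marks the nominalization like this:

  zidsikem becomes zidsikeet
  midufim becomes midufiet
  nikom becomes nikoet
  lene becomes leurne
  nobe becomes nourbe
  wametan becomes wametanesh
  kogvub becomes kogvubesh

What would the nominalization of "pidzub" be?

pidzubesh

"pidzub" ends in -b. The one such stem in the data (kogvub → kogvubesh) adds -esh, so the same rule applies.
So pidzub → pidzubesh.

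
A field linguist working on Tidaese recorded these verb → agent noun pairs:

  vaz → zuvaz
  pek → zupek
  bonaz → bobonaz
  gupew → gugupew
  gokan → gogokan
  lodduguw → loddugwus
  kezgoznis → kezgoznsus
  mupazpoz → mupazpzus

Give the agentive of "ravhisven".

ravhisvnus

"ravhisven" has 3 vowels. The stems with 3 vowels (lodduguw → loddugwus, kezgoznis → kezgoznsus, mupazpoz → mupazpzus) delete the last vowel and add -us.
So ravhisven → ravhisvnus.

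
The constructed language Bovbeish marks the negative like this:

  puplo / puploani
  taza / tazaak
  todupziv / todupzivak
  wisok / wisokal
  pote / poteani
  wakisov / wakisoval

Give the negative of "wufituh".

wakisov and todupziv both end in -v yet inflect differently (wakisoval, todupzivak), so the final letter is not what conditions the rule; the first letter is.
"wufituh" begins with w-. The stems beginning with w- (wisok → wisokal, wakisov → wakisoval) add -al.
The other patterns: stems beginning with p- add -ani; stems beginning with t- add -ak.
So wufituh → wufituhal.

wufituhal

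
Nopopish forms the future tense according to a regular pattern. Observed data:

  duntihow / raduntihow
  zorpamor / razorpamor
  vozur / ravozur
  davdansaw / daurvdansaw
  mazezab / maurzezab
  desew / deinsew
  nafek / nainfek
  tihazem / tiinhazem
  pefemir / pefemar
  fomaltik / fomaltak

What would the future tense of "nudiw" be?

duntihow and davdansaw both end in -w yet inflect differently (raduntihow, daurvdansaw), so the final letter is not what conditions the rule; the last vowel is.
"nudiw" has last vowel 'i'. The stems whose last vowel is 'i' (pefemir → pefemar, fomaltik → fomaltak) change the last vowel to 'a'.
The other patterns: stems whose last vowel is 'o' or 'u' add the prefix ra-; stems whose last vowel is 'a' insert -ur- after the first vowel; stems whose last vowel is 'e' insert -in- after the first vowel.
So nudiw → nudaw.

nudaw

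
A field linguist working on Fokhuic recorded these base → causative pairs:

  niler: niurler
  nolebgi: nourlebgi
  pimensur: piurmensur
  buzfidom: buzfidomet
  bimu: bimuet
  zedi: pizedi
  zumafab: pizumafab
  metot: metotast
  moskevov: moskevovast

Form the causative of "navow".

naurvow

nolebgi and zedi both end in -i yet inflect differently (nourlebgi, pizedi), so the final letter is not what conditions the rule; the first letter is.
"navow" begins with n-. The stems beginning with n- (niler → niurler, nolebgi → nourlebgi) insert -ur- after the first vowel.
The other patterns: stems beginning with b- add -et; stems beginning with z- add the prefix pi-; stems beginning with m- add -ast.
So navow → naurvow.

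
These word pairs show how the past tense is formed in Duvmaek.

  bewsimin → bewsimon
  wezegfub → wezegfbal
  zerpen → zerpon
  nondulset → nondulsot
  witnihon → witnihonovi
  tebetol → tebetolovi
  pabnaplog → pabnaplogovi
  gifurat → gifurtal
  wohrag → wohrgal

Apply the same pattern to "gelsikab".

gelsikbal

pabnaplog and wohrag both end in -g yet inflect differently (pabnaplogovi, wohrgal), so the final letter is not what conditions the rule; the last vowel is.
"gelsikab" has last vowel 'a'. The stems whose last vowel is 'a' (wohrag → wohrgal, gifurat → gifurtal) delete the last vowel and add -al.
So gelsikab → gelsikbal.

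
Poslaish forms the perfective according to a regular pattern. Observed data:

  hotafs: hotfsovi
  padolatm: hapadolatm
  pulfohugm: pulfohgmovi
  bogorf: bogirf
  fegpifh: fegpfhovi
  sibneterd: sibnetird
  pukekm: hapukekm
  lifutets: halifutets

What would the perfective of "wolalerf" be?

wolalirf

lifutets and hotafs both end in -s yet inflect differently (halifutets, hotfsovi), so the final letter is not what conditions the rule; the second-to-last letter is.
"wolalerf" has second-to-last letter 'r'. The stems whose second-to-last letter is 'r' (sibneterd → sibnetird, bogorf → bogirf) change the last vowel to 'i'.
So wolalerf → wolalirf.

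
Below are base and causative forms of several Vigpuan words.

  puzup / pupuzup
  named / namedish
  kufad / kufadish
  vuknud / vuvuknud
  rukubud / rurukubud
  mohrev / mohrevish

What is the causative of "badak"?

badakish

"badak" has last vowel 'a'. The one such stem in the data (kufad → kufadish) adds -ish, so the same rule applies.
The other pattern: stems whose last vowel is 'u' repeat the first consonant+vowel as a prefix.
So badak → badakish.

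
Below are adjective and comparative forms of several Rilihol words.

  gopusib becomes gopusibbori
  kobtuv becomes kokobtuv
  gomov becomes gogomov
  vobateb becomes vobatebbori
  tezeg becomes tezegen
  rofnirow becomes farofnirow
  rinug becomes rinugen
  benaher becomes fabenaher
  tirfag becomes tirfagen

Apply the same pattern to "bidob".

bidobbori

vobateb and tezeg both have last vowel 'e' yet inflect differently (vobatebbori, tezegen), so the last vowel is not what conditions the rule; the final letter is.
"bidob" ends in -b. The stems ending in -b (gopusib → gopusibbori, vobateb → vobatebbori) double the final consonant and add -ori.
The other patterns: stems ending in -g add -en; stems ending in -v repeat the first consonant+vowel as a prefix; stems ending in -r or -w add the prefix fa-.
So bidob → bidobbori.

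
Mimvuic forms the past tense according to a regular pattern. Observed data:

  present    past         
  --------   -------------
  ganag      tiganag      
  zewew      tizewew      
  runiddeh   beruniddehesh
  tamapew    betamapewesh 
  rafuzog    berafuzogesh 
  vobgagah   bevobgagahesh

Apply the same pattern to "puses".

tipuses

zewew and tamapew both end in -w yet inflect differently (tizewew, betamapewesh), so the final letter is not what conditions the rule; the number of vowels is.
"puses" has 2 vowels. The stems with 2 vowels (ganag → tiganag, zewew → tizewew) add the prefix ti-.
So puses → tipuses.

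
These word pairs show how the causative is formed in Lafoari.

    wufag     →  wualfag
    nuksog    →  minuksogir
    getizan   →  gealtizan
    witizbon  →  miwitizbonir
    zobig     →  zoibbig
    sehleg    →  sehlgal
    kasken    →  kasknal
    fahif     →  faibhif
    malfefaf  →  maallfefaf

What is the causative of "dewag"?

wufag and nuksog both end in -g yet inflect differently (wualfag, minuksogir), so the final letter is not what conditions the rule; the last vowel is.
"dewag" has last vowel 'a'. The stems whose last vowel is 'a' (getizan → gealtizan, malfefaf → maallfefaf, wufag → wualfag) insert -al- after the first vowel.
The other patterns: stems whose last vowel is 'o' add mi- … -ir around the stem; stems whose last vowel is 'i' insert -ib- after the first vowel; stems whose last vowel is 'e' delete the last vowel and add -al.
So dewag → dealwag.

dealwag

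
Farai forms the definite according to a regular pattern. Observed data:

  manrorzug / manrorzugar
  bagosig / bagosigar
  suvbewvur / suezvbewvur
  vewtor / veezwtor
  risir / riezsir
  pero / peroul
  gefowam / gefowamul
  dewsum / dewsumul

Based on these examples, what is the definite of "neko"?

nekoul

manrorzug and suvbewvur both have last vowel 'u' yet inflect differently (manrorzugar, suezvbewvur), so the last vowel is not what conditions the rule; the final letter is.
"neko" ends in -o. The one such stem in the data (pero → peroul) adds -ul, so the same rule applies.
So neko → nekoul.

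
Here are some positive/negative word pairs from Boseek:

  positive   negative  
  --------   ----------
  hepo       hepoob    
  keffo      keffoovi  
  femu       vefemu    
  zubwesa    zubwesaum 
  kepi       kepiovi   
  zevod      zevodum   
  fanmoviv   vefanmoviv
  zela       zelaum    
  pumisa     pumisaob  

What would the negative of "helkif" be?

helkifob

"helkif" begins with h-. The one such stem in the data (hepo → hepoob) adds -ob, so the same rule applies.
The other patterns: stems beginning with f- add the prefix ve-; stems beginning with z- add -um; stems beginning with k- add -ovi.
So helkif → helkifob.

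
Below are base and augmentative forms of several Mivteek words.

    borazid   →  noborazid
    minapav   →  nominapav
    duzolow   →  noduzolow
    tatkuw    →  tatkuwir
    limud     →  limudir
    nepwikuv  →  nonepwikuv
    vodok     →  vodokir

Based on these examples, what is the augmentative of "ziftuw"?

tatkuw and duzolow both end in -w yet inflect differently (tatkuwir, noduzolow), so the final letter is not what conditions the rule; the number of vowels is.
"ziftuw" has 2 vowels. The stems with 2 vowels (vodok → vodokir, tatkuw → tatkuwir, limud → limudir) add -ir.
The other pattern: stems with 3 vowels add the prefix no-.
So ziftuw → ziftuwir.

ziftuwir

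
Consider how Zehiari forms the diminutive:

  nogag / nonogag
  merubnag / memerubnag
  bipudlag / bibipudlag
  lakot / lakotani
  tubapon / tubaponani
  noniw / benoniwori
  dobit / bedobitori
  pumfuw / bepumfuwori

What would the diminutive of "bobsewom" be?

lakot and dobit both end in -t yet inflect differently (lakotani, bedobitori), so the final letter is not what conditions the rule; the last vowel is.
"bobsewom" has last vowel 'o'. The stems whose last vowel is 'o' (lakot → lakotani, tubapon → tubaponani) add -ani.
The other patterns: stems whose last vowel is 'a' repeat the first consonant+vowel as a prefix; stems whose last vowel is 'i' or 'u' add be- … -ori around the stem.
So bobsewom → bobsewomani.

bobsewomani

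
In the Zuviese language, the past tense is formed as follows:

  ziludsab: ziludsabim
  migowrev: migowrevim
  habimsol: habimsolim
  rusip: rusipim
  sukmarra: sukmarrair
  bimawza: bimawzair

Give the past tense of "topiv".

topivim

ziludsab and sukmarra both have last vowel 'a' yet inflect differently (ziludsabim, sukmarrair), so the last vowel is not what conditions the rule; whether the stem ends in a vowel or a consonant is.
"topiv" ends in a consonant. The stems ending in a consonant (ziludsab → ziludsabim, migowrev → migowrevim, habimsol → habimsolim) add -im.
The other pattern: stems ending in a vowel add -ir.
So topiv → topivim.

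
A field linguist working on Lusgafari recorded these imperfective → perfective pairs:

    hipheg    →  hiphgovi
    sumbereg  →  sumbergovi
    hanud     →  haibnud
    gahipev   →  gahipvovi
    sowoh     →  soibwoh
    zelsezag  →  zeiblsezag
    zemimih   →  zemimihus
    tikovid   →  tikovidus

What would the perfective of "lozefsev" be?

lozefsvovi

"lozefsev" has last vowel 'e'. The stems whose last vowel is 'e' (sumbereg → sumbergovi, gahipev → gahipvovi, hipheg → hiphgovi) delete the last vowel and add -ovi.
So lozefsev → lozefsvovi.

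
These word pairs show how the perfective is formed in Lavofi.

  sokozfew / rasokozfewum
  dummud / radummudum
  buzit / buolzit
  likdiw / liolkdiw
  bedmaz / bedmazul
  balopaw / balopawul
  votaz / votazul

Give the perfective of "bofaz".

bofazul

sokozfew and likdiw both end in -w yet inflect differently (rasokozfewum, liolkdiw), so the final letter is not what conditions the rule; the last vowel is.
"bofaz" has last vowel 'a'. The stems whose last vowel is 'a' (bedmaz → bedmazul, balopaw → balopawul, votaz → votazul) add -ul.
The other patterns: stems whose last vowel is 'e' or 'u' add ra- … -um around the stem; stems whose last vowel is 'i' insert -ol- after the first vowel.
So bofaz → bofazul.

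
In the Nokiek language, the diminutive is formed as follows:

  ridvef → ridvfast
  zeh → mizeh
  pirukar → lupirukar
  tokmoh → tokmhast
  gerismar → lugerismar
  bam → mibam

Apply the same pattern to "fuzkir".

fuzkrast

zeh and tokmoh both end in -h yet inflect differently (mizeh, tokmhast), so the final letter is not what conditions the rule; the number of vowels is.
"fuzkir" has 2 vowels. The stems with 2 vowels (tokmoh → tokmhast, ridvef → ridvfast) delete the last vowel and add -ast.
So fuzkir → fuzkrast.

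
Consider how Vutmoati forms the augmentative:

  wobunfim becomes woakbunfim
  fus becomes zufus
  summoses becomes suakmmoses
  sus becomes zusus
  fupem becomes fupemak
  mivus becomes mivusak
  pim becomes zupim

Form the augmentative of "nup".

"nup" has 1 vowel. The stems with 1 vowel (sus → zusus, pim → zupim, fus → zufus) add the prefix zu-.
The other patterns: stems with 2 vowels add -ak; stems with 3 vowels insert -ak- after the first vowel.
So nup → zunup.

zunup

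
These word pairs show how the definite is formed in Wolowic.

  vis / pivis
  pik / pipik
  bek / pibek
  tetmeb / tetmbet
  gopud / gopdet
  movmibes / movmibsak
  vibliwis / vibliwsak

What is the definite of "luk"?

piluk

vis and movmibes both end in -s yet inflect differently (pivis, movmibsak), so the final letter is not what conditions the rule; the number of vowels is.
"luk" has 1 vowel. The stems with 1 vowel (vis → pivis, pik → pipik, bek → pibek) add the prefix pi-.
The other patterns: stems with 2 vowels delete the last vowel and add -et; stems with 3 vowels delete the last vowel and add -ak.
So luk → piluk.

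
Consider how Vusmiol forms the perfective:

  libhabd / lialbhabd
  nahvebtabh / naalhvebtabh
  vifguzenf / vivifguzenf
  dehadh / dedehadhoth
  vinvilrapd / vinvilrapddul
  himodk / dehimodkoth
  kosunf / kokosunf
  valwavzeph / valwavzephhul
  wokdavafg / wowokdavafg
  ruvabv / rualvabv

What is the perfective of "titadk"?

detitadkoth

valwavzeph and dehadh both end in -h yet inflect differently (valwavzephhul, dedehadhoth), so the final letter is not what conditions the rule; the second-to-last letter is.
"titadk" has second-to-last letter 'd'. The stems whose second-to-last letter is 'd' (himodk → dehimodkoth, dehadh → dedehadhoth) add de- … -oth around the stem.
The other patterns: stems whose second-to-last letter is 'p' double the final consonant and add -ul; stems whose second-to-last letter is 'b' insert -al- after the first vowel; stems whose second-to-last letter is 'f' or 'n' repeat the first consonant+vowel as a prefix.
So titadk → detitadkoth.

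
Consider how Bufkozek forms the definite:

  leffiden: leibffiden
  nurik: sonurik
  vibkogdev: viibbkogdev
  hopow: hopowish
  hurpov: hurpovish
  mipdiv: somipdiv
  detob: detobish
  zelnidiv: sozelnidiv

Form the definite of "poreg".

poibreg

hurpov and zelnidiv both end in -v yet inflect differently (hurpovish, sozelnidiv), so the final letter is not what conditions the rule; the last vowel is.
"poreg" has last vowel 'e'. The stems whose last vowel is 'e' (vibkogdev → viibbkogdev, leffiden → leibffiden) insert -ib- after the first vowel.
The other patterns: stems whose last vowel is 'o' add -ish; stems whose last vowel is 'i' add the prefix so-.
So poreg → poibreg.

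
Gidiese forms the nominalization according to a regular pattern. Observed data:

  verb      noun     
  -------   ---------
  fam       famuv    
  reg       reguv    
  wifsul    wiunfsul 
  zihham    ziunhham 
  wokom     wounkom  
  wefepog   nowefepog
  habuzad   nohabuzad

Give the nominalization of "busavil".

fam and zihham both end in -m yet inflect differently (famuv, ziunhham), so the final letter is not what conditions the rule; the number of vowels is.
"busavil" has 3 vowels. The stems with 3 vowels (wefepog → nowefepog, habuzad → nohabuzad) add the prefix no-.
So busavil → nobusavil.

nobusavil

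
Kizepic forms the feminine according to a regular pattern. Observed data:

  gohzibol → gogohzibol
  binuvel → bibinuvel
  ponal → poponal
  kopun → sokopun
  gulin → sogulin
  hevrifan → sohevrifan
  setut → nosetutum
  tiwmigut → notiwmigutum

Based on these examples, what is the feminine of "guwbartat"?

"guwbartat" ends in -t. The stems ending in -t (setut → nosetutum, tiwmigut → notiwmigutum) add no- … -um around the stem.
So guwbartat → noguwbartatum.

noguwbartatum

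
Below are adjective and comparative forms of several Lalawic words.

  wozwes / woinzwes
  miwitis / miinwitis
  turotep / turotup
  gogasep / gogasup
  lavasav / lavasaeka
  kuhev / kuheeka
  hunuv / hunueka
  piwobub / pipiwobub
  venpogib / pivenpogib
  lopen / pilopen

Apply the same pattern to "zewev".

wozwes and turotep both have last vowel 'e' yet inflect differently (woinzwes, turotup), so the last vowel is not what conditions the rule; the final letter is.
"zewev" ends in -v. The stems ending in -v (lavasav → lavasaeka, kuhev → kuheeka, hunuv → hunueka) drop the final letter and add -eka.
So zewev → zeweeka.

zeweeka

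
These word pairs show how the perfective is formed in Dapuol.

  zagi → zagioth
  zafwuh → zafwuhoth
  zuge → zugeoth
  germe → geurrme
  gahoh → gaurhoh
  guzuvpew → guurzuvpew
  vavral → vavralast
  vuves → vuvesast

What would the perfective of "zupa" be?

zupaoth

zuge and germe both end in -e yet inflect differently (zugeoth, geurrme), so the final letter is not what conditions the rule; the first letter is.
"zupa" begins with z-. The stems beginning with z- (zagi → zagioth, zafwuh → zafwuhoth, zuge → zugeoth) add -oth.
The other patterns: stems beginning with g- insert -ur- after the first vowel; stems beginning with v- add -ast.
So zupa → zupaoth.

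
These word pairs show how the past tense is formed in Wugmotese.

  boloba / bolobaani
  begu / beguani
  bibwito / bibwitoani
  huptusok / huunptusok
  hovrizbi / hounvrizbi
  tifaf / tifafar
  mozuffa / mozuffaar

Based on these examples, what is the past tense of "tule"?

"tule" begins with t-. The one such stem in the data (tifaf → tifafar) adds -ar, so the same rule applies.
The other patterns: stems beginning with b- add -ani; stems beginning with h- insert -un- after the first vowel.
So tule → tulear.

tulear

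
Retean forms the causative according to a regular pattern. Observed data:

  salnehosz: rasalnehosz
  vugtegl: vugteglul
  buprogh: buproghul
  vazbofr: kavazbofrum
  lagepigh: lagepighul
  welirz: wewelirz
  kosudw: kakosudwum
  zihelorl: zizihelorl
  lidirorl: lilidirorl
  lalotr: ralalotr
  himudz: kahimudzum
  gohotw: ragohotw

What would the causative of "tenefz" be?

himudz and welirz both end in -z yet inflect differently (kahimudzum, wewelirz), so the final letter is not what conditions the rule; the second-to-last letter is.
"tenefz" has second-to-last letter 'f'. The one such stem in the data (vazbofr → kavazbofrum) adds ka- … -um around the stem, so the same rule applies.
So tenefz → katenefzum.

katenefzum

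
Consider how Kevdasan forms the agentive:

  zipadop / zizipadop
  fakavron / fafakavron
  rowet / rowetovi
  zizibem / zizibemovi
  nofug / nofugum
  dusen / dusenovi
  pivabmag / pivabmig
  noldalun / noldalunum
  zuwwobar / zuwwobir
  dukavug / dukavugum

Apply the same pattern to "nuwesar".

nuwesir

"nuwesar" has last vowel 'a'. The stems whose last vowel is 'a' (zuwwobar → zuwwobir, pivabmag → pivabmig) change the last vowel to 'i'.
The other patterns: stems whose last vowel is 'u' add -um; stems whose last vowel is 'o' repeat the first consonant+vowel as a prefix; stems whose last vowel is 'e' add -ovi.
So nuwesar → nuwesir.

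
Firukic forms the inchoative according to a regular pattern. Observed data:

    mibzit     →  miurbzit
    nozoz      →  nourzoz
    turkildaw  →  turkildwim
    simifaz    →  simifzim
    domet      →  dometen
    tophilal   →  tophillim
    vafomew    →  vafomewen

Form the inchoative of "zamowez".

zamowezen

turkildaw and vafomew both end in -w yet inflect differently (turkildwim, vafomewen), so the final letter is not what conditions the rule; the last vowel is.
"zamowez" has last vowel 'e'. The stems whose last vowel is 'e' (vafomew → vafomewen, domet → dometen) add -en.
So zamowez → zamowezen.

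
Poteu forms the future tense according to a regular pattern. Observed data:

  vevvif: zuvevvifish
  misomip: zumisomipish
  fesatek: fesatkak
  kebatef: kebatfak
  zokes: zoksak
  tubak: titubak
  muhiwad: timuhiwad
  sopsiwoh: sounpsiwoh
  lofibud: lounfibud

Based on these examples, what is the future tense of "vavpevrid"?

vevvif and kebatef both end in -f yet inflect differently (zuvevvifish, kebatfak), so the final letter is not what conditions the rule; the last vowel is.
"vavpevrid" has last vowel 'i'. The stems whose last vowel is 'i' (vevvif → zuvevvifish, misomip → zumisomipish) add zu- … -ish around the stem.
So vavpevrid → zuvavpevridish.

zuvavpevridish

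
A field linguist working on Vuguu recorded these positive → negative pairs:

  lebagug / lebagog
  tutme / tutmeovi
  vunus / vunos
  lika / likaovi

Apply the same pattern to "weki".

"weki" ends in a vowel. The stems ending in a vowel (lika → likaovi, tutme → tutmeovi) add -ovi.
So weki → wekiovi.

wekiovi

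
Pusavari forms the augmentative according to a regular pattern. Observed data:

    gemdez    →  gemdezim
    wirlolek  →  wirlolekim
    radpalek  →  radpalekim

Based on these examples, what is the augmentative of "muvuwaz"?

Every pair shown (gemdez → gemdezim, wirlolek → wirlolekim, radpalek → radpalekim) follows the same rule: add -im.
So muvuwaz → muvuwazim.

muvuwazim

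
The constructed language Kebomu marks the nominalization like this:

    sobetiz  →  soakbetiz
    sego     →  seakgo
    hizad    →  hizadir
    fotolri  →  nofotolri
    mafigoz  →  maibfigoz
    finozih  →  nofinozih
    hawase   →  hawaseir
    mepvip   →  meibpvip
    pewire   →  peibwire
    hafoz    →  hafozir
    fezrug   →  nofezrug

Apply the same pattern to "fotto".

nofotto

"fotto" begins with f-. The stems beginning with f- (fotolri → nofotolri, finozih → nofinozih, fezrug → nofezrug) add the prefix no-.
So fotto → nofotto.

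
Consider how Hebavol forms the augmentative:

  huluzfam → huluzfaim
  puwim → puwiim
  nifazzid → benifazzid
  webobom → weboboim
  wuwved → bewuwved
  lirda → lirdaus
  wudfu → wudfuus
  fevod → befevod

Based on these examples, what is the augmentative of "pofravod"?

fevod and webobom both have last vowel 'o' yet inflect differently (befevod, weboboim), so the last vowel is not what conditions the rule; the final letter is.
"pofravod" ends in -d. The stems ending in -d (fevod → befevod, nifazzid → benifazzid, wuwved → bewuwved) add the prefix be-.
The other patterns: stems ending in -m drop the final letter and add -im; stems ending in -a or -u add -us.
So pofravod → bepofravod.

bepofravod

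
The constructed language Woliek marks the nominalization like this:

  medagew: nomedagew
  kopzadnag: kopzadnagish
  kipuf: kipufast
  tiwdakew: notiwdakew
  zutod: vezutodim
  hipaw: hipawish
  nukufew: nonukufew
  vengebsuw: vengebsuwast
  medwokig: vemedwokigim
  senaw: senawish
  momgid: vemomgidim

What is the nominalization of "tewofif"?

vetewofifim

"tewofif" has last vowel 'i'. The stems whose last vowel is 'i' (momgid → vemomgidim, medwokig → vemedwokigim) add ve- … -im around the stem.
So tewofif → vetewofifim.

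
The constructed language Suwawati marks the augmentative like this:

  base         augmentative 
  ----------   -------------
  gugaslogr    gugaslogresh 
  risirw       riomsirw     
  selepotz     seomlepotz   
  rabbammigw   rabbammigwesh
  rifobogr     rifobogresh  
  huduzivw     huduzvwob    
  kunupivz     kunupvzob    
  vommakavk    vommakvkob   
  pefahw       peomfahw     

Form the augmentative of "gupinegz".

"gupinegz" has second-to-last letter 'g'. The stems whose second-to-last letter is 'g' (gugaslogr → gugaslogresh, rifobogr → rifobogresh, rabbammigw → rabbammigwesh) add -esh.
So gupinegz → gupinegzesh.

gupinegzesh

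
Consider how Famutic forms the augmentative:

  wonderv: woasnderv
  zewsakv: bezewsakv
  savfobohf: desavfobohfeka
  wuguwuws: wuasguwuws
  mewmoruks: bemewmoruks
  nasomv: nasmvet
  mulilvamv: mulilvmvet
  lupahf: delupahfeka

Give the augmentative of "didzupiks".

bedidzupiks

mulilvamv and zewsakv both end in -v yet inflect differently (mulilvmvet, bezewsakv), so the final letter is not what conditions the rule; the second-to-last letter is.
"didzupiks" has second-to-last letter 'k'. The stems whose second-to-last letter is 'k' (zewsakv → bezewsakv, mewmoruks → bemewmoruks) add the prefix be-.
The other patterns: stems whose second-to-last letter is 'm' delete the last vowel and add -et; stems whose second-to-last letter is 'h' add de- … -eka around the stem; stems whose second-to-last letter is 'r' or 'w' insert -as- after the first vowel.
So didzupiks → bedidzupiks.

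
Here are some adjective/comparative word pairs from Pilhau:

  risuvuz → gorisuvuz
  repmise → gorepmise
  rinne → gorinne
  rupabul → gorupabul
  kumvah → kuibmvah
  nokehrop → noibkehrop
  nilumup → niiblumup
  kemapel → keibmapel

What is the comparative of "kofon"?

rupabul and kemapel both end in -l yet inflect differently (gorupabul, keibmapel), so the final letter is not what conditions the rule; the first letter is.
"kofon" begins with k-. The stems beginning with k- (kumvah → kuibmvah, kemapel → keibmapel) insert -ib- after the first vowel.
So kofon → koibfon.

koibfon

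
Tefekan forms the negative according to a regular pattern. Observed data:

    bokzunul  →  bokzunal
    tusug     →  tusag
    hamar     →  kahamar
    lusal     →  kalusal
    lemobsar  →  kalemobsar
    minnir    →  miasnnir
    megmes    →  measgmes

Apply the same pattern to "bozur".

bokzunul and lusal both end in -l yet inflect differently (bokzunal, kalusal), so the final letter is not what conditions the rule; the last vowel is.
"bozur" has last vowel 'u'. The stems whose last vowel is 'u' (bokzunul → bokzunal, tusug → tusag) change the last vowel to 'a'.
So bozur → bozar.

bozar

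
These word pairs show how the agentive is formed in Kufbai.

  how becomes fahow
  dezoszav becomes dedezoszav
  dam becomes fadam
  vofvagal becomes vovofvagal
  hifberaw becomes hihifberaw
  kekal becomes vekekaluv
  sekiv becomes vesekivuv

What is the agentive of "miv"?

famiv

"miv" has 1 vowel. The stems with 1 vowel (how → fahow, dam → fadam) add the prefix fa-.
So miv → famiv.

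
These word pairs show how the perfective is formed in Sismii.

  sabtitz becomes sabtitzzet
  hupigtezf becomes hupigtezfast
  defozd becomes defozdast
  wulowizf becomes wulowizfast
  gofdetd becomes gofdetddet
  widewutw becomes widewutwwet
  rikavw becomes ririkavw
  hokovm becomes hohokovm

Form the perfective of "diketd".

gofdetd and defozd both end in -d yet inflect differently (gofdetddet, defozdast), so the final letter is not what conditions the rule; the second-to-last letter is.
"diketd" has second-to-last letter 't'. The stems whose second-to-last letter is 't' (sabtitz → sabtitzzet, gofdetd → gofdetddet, widewutw → widewutwwet) double the final consonant and add -et.
So diketd → diketddet.

diketddet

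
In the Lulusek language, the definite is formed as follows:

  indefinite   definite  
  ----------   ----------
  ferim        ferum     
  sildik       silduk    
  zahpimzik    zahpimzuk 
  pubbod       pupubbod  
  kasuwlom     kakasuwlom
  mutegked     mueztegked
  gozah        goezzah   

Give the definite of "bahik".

ferim and kasuwlom both end in -m yet inflect differently (ferum, kakasuwlom), so the final letter is not what conditions the rule; the last vowel is.
"bahik" has last vowel 'i'. The stems whose last vowel is 'i' (ferim → ferum, sildik → silduk, zahpimzik → zahpimzuk) change the last vowel to 'u'.
So bahik → bahuk.

bahuk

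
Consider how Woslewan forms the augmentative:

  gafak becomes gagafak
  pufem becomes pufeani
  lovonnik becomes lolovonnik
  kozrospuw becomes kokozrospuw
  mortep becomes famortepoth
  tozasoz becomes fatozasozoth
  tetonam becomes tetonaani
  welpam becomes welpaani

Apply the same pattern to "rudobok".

welpam and gafak both have last vowel 'a' yet inflect differently (welpaani, gagafak), so the last vowel is not what conditions the rule; the final letter is.
"rudobok" ends in -k. The stems ending in -k (lovonnik → lolovonnik, gafak → gagafak) repeat the first consonant+vowel as a prefix.
The other patterns: stems ending in -m drop the final letter and add -ani; stems ending in -p or -z add fa- … -oth around the stem.
So rudobok → rurudobok.

rurudobok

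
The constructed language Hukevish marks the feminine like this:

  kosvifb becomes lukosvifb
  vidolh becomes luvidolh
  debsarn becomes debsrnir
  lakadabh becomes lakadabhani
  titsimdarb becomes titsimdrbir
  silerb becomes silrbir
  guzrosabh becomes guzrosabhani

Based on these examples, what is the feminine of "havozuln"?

luhavozuln

"havozuln" has second-to-last letter 'l'. The one such stem in the data (vidolh → luvidolh) adds the prefix lu-, so the same rule applies.
The other patterns: stems whose second-to-last letter is 'b' add -ani; stems whose second-to-last letter is 'r' delete the last vowel and add -ir.
So havozuln → luhavozuln.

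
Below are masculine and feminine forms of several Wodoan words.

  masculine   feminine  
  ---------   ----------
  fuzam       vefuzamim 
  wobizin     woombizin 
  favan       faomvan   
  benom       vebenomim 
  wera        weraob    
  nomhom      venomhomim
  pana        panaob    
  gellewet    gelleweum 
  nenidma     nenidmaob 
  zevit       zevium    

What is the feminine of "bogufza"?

zevit and wobizin both have last vowel 'i' yet inflect differently (zevium, woombizin), so the last vowel is not what conditions the rule; the final letter is.
"bogufza" ends in -a. The stems ending in -a (nenidma → nenidmaob, wera → weraob, pana → panaob) add -ob.
The other patterns: stems ending in -t drop the final letter and add -um; stems ending in -n insert -om- after the first vowel; stems ending in -m add ve- … -im around the stem.
So bogufza → bogufzaob.

bogufzaob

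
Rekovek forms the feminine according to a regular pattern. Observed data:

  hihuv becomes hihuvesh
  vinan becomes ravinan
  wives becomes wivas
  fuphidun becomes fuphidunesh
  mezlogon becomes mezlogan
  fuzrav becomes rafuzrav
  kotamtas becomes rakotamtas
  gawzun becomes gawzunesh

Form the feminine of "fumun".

fumunesh

fuphidun and vinan both end in -n yet inflect differently (fuphidunesh, ravinan), so the final letter is not what conditions the rule; the last vowel is.
"fumun" has last vowel 'u'. The stems whose last vowel is 'u' (fuphidun → fuphidunesh, gawzun → gawzunesh, hihuv → hihuvesh) add -esh.
The other patterns: stems whose last vowel is 'a' add the prefix ra-; stems whose last vowel is 'e' or 'o' change the last vowel to 'a'.
So fumun → fumunesh.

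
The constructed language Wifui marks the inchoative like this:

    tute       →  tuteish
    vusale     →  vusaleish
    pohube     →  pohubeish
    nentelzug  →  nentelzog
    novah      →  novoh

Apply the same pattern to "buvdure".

buvdureish

vusale and nentelzug both have 3 vowels yet inflect differently (vusaleish, nentelzog), so the number of vowels is not what conditions the rule; the final letter is.
"buvdure" ends in -e. The stems ending in -e (tute → tuteish, vusale → vusaleish, pohube → pohubeish) add -ish.
The other pattern: stems ending in -g or -h change the last vowel to 'o'.
So buvdure → buvdureish.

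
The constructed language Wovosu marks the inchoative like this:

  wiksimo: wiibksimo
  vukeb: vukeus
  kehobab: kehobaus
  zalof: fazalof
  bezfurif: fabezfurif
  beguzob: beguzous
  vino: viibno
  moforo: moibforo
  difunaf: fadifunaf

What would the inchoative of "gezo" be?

"gezo" ends in -o. The stems ending in -o (moforo → moibforo, vino → viibno, wiksimo → wiibksimo) insert -ib- after the first vowel.
So gezo → geibzo.

geibzo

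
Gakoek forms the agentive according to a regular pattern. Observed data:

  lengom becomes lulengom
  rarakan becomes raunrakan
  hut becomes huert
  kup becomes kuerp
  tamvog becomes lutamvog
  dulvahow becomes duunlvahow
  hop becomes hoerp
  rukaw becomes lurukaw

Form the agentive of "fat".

rukaw and dulvahow both end in -w yet inflect differently (lurukaw, duunlvahow), so the final letter is not what conditions the rule; the number of vowels is.
"fat" has 1 vowel. The stems with 1 vowel (hop → hoerp, hut → huert, kup → kuerp) insert -er- after the first vowel.
So fat → faert.

faert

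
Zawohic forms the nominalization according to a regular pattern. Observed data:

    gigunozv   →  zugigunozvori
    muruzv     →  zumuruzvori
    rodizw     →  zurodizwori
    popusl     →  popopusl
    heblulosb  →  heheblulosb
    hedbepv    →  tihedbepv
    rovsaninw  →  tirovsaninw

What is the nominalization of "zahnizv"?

gigunozv and hedbepv both end in -v yet inflect differently (zugigunozvori, tihedbepv), so the final letter is not what conditions the rule; the second-to-last letter is.
"zahnizv" has second-to-last letter 'z'. The stems whose second-to-last letter is 'z' (gigunozv → zugigunozvori, muruzv → zumuruzvori, rodizw → zurodizwori) add zu- … -ori around the stem.
So zahnizv → zuzahnizvori.

zuzahnizvori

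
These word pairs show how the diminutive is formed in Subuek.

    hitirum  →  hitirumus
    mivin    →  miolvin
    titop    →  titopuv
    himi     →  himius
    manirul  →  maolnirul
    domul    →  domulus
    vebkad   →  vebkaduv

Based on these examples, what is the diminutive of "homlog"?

manirul and domul both end in -l yet inflect differently (maolnirul, domulus), so the final letter is not what conditions the rule; the first letter is.
"homlog" begins with h-. The stems beginning with h- (himi → himius, hitirum → hitirumus) add -us.
So homlog → homlogus.

homlogus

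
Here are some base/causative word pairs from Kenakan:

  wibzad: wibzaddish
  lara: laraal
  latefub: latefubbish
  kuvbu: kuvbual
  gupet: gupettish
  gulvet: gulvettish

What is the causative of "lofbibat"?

lofbibattish

wibzad and lara both have last vowel 'a' yet inflect differently (wibzaddish, laraal), so the last vowel is not what conditions the rule; whether the stem ends in a vowel or a consonant is.
"lofbibat" ends in a consonant. The stems ending in a consonant (gupet → gupettish, gulvet → gulvettish, latefub → latefubbish) double the final consonant and add -ish.
So lofbibat → lofbibattish.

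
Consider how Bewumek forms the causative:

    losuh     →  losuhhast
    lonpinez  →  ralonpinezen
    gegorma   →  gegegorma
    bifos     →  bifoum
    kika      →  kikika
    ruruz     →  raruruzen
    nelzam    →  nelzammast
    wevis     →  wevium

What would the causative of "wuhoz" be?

rawuhozen

gegorma and nelzam both have last vowel 'a' yet inflect differently (gegegorma, nelzammast), so the last vowel is not what conditions the rule; the final letter is.
"wuhoz" ends in -z. The stems ending in -z (ruruz → raruruzen, lonpinez → ralonpinezen) add ra- … -en around the stem.
The other patterns: stems ending in -s drop the final letter and add -um; stems ending in -a repeat the first consonant+vowel as a prefix; stems ending in -h or -m double the final consonant and add -ast.
So wuhoz → rawuhozen.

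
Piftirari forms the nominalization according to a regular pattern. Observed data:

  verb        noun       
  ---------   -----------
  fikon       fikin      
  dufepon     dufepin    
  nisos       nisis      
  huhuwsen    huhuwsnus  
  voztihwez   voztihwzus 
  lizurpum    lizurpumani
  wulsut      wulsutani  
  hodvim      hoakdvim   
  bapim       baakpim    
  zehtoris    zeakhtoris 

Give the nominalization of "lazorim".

laakzorim

fikon and huhuwsen both end in -n yet inflect differently (fikin, huhuwsnus), so the final letter is not what conditions the rule; the last vowel is.
"lazorim" has last vowel 'i'. The stems whose last vowel is 'i' (hodvim → hoakdvim, bapim → baakpim, zehtoris → zeakhtoris) insert -ak- after the first vowel.
The other patterns: stems whose last vowel is 'o' change the last vowel to 'i'; stems whose last vowel is 'e' delete the last vowel and add -us; stems whose last vowel is 'u' add -ani.
So lazorim → laakzorim.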